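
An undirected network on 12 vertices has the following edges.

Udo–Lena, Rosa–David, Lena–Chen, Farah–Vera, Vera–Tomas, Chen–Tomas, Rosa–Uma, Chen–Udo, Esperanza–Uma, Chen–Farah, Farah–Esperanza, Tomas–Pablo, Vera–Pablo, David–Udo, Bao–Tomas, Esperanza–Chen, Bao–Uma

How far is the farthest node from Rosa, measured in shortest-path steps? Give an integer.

Distances from Rosa: Bao:2, Chen:3, David:1, Esperanza:2, Farah:3, Lena:3, Pablo:4, Tomas:3, Udo:2, Uma:1, Vera:4.
The largest is 4 (to Vera and Pablo), so the eccentricity of Rosa is 4.

4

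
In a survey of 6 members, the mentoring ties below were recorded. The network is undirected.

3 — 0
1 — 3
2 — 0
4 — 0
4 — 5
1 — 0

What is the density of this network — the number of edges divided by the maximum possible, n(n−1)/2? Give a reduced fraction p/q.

There are 6 edges and 6 nodes, so the maximum possible is C(6,2) = 15.
Density = 6/15 = 2/5.

2/5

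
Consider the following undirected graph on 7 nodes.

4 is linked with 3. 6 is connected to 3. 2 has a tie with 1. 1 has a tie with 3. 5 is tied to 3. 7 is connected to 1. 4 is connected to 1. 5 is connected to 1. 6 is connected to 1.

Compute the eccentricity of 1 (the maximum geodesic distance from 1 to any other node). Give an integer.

Distances from 1: 2:1, 3:1, 4:1, 5:1, 6:1, 7:1.
The largest is 1 (to 3, 6, 5, 7, 2, and 4), so the eccentricity of 1 is 1.

1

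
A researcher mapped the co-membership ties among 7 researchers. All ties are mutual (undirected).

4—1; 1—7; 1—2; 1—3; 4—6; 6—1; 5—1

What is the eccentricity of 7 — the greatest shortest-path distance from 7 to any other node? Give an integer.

2

Distances from 7: 1:1, 2:2, 3:2, 4:2, 5:2, 6:2.
The largest is 2 (to 6, 4, 5, 3, and 2), so the eccentricity of 7 is 2.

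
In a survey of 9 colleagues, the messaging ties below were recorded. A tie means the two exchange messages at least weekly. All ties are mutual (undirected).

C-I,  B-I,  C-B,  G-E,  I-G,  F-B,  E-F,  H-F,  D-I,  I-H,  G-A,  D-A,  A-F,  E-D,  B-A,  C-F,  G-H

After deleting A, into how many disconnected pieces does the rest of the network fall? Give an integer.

1

A's neighbors (B, D, F, and G) remain reachable from one another through other ties, so the rest of the network stays in one piece.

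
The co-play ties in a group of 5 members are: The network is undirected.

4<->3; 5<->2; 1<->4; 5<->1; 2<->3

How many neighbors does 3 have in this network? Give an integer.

2

3 is directly tied to 2 and 4. That is 2 neighbors, so the degree of 3 is 2.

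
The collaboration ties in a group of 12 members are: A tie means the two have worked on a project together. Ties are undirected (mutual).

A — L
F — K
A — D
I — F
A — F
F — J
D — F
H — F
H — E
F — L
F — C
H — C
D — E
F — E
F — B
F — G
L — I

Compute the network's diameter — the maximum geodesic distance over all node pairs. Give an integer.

Eccentricity of each node (its greatest distance to any other): A:2, B:2, C:2, D:2, E:2, F:1, G:2, H:2, I:2, J:2, K:2, L:2.
The maximum eccentricity is 2, realized for instance by the pair K–I via K – F – I. So the diameter is 2.

2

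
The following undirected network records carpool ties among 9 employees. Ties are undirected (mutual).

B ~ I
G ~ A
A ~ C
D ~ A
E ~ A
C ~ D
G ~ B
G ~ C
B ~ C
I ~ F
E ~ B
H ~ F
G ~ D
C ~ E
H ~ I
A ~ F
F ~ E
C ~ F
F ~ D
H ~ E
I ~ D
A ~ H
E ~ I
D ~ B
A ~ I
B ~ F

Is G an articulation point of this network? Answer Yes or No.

No

Even without G, every remaining node can still reach every other (the residual graph is connected), so G is not a cut vertex.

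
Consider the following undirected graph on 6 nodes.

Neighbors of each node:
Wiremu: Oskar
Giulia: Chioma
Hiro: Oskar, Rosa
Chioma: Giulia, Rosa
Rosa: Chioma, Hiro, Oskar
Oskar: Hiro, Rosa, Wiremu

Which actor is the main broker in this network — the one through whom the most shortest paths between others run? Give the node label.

Unnormalized betweenness of each node: Chioma:4, Giulia:0, Hiro:0, Oskar:4, Rosa:6, Wiremu:0.
Rosa has the largest value, 6, making it the main broker — the node through which the most shortest paths run.

Rosa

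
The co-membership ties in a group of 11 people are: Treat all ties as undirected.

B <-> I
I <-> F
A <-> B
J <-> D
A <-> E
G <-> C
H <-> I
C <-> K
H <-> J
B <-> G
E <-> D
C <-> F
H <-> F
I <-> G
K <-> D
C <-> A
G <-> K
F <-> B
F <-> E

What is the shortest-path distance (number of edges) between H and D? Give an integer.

2

One shortest route is H – J – D, which uses 2 edges, and H and D are not directly tied, so nothing shorter exists. So d(H,D) = 2.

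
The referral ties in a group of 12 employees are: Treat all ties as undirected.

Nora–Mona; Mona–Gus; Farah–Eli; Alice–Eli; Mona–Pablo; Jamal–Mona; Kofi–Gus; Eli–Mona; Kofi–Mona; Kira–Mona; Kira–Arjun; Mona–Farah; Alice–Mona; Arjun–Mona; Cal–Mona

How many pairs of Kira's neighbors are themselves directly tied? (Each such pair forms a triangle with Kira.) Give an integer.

Kira's neighbors: Arjun and Mona.
Neighbor pairs that are themselves tied: Kira–Arjun–Mona. Each forms one triangle with Kira, for 1 in total.

1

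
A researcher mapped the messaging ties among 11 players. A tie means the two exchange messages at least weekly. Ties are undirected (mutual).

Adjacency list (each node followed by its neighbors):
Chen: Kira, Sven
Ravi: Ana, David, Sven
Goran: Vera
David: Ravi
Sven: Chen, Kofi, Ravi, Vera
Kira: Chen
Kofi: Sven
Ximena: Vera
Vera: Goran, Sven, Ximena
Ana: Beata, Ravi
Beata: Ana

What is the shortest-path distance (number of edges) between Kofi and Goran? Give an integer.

One shortest route is Kofi – Sven – Vera – Goran, which uses 3 edges, and at distance 2 from Kofi we only reach {Chen, Ravi, Vera}, which does not include Goran. So d(Kofi,Goran) = 3.

3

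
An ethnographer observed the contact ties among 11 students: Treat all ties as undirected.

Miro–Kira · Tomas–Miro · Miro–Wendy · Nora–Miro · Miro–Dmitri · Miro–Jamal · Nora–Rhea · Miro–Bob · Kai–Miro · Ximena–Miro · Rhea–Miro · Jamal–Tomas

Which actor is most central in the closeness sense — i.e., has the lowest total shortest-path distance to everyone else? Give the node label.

Miro

Farness (sum of distances to all others) for each node — Bob:19, Dmitri:19, Jamal:18, Kai:19, Kira:19, Miro:10, Nora:18, Rhea:18, Tomas:18, Wendy:19, Ximena:19.
The smallest farness is 10, for Miro, so Miro has the highest closeness.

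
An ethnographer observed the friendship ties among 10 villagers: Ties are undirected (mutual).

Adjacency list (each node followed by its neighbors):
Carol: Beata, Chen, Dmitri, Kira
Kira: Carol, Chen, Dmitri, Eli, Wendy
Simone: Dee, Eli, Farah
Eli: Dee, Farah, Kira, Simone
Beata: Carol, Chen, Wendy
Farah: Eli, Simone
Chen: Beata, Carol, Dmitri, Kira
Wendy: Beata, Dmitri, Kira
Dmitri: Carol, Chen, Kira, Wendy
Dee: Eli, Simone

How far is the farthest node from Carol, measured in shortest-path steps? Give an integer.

3

Distances from Carol: Beata:1, Chen:1, Dee:3, Dmitri:1, Eli:2, Farah:3, Kira:1, Simone:3, Wendy:2.
The largest is 3 (to Farah, Dee, and Simone), so the eccentricity of Carol is 3.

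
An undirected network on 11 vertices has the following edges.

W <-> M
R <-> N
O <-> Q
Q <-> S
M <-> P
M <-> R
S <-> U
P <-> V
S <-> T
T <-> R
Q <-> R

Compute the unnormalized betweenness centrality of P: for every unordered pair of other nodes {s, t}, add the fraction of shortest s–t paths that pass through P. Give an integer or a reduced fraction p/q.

9

Pairs whose geodesics pass through P — Q–V: 1; O–V: 1; W–V: 1; U–V: 2/2; N–V: 1; M–V: 1; T–V: 1; V–R: 1; V–S: 2/2.
All other pairs contribute 0.
Summing the contributions gives betweenness(P) = 9.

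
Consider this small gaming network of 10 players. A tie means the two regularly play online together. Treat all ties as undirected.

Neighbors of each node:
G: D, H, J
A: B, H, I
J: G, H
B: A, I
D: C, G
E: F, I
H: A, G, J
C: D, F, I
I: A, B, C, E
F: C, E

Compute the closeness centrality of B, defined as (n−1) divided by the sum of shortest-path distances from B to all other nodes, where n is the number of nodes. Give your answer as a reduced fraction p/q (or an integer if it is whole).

Distances from B: A:1, C:2, D:3, E:2, F:3, G:3, H:2, I:1, J:3. Sum = 20.
n = 10, so closeness = 9/20.

9/20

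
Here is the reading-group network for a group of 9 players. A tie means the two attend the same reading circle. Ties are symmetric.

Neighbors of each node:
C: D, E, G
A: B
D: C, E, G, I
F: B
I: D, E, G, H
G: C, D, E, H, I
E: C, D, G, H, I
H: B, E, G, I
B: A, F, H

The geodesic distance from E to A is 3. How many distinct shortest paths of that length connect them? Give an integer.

1

The shortest distance is 3, and the only length-3 path is E–H–B–A. So there is exactly 1 shortest path.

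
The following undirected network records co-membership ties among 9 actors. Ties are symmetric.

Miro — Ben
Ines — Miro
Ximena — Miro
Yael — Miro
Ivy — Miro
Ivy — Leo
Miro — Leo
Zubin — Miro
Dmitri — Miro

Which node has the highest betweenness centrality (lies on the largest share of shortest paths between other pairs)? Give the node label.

Unnormalized betweenness of each node: Ben:0, Dmitri:0, Ines:0, Ivy:0, Leo:0, Miro:27, Ximena:0, Yael:0, Zubin:0.
Miro has the largest value, 27, making it the main broker — the node through which the most shortest paths run.

Miro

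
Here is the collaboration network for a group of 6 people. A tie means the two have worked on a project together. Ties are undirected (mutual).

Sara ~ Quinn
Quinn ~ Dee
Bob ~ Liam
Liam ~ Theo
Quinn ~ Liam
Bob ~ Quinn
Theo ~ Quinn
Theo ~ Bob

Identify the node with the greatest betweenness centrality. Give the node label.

Unnormalized betweenness of each node: Bob:0, Dee:0, Liam:0, Quinn:7, Sara:0, Theo:0.
Quinn has the largest value, 7, making it the main broker — the node through which the most shortest paths run.

Quinn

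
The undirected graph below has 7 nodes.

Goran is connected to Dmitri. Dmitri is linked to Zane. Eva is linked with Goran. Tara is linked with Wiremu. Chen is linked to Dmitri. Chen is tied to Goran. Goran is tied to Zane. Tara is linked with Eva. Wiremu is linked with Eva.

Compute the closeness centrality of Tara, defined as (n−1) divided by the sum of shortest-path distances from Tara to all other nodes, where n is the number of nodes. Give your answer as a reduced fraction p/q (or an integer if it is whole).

6/13

Distances from Tara: Chen:3, Dmitri:3, Eva:1, Goran:2, Wiremu:1, Zane:3. Sum = 13.
n = 7, so closeness = 6/13.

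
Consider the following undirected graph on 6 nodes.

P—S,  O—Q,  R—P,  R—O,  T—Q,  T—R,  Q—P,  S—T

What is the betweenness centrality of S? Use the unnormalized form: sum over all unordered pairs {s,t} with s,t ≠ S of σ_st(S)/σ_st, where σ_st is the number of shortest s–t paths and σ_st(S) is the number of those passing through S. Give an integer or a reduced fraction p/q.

1/3

Pairs whose geodesics pass through S — P–T: 1/3.
All other pairs contribute 0.
Summing the contributions gives betweenness(S) = 1/3.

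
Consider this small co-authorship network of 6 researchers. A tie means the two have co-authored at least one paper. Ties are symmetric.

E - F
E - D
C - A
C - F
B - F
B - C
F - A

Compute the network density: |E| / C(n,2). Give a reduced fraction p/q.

7/15

There are 7 edges and 6 nodes, so the maximum possible is C(6,2) = 15.
Density = 7/15.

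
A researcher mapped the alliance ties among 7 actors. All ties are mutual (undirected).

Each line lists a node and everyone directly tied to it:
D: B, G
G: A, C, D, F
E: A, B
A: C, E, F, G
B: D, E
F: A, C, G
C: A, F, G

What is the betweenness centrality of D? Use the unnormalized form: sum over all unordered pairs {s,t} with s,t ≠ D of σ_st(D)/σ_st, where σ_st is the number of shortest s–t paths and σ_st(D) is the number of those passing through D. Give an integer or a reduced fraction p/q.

Pairs whose geodesics pass through D — B–F: 1/2; B–C: 1/2; B–G: 1.
All other pairs contribute 0.
Summing the contributions gives betweenness(D) = 2.

2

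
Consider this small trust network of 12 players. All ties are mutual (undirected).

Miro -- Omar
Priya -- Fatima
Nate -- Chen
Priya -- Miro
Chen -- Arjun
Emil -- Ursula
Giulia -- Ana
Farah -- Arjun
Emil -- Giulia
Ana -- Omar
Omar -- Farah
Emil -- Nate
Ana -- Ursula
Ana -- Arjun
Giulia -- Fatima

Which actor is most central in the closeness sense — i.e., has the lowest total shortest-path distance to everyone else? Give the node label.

Ana

Farness (sum of distances to all others) for each node — Ana:20, Arjun:24, Chen:30, Emil:26, Farah:28, Fatima:28, Giulia:22, Miro:30, Nate:30, Omar:24, Priya:32, Ursula:26.
The smallest farness is 20, for Ana, so Ana has the highest closeness.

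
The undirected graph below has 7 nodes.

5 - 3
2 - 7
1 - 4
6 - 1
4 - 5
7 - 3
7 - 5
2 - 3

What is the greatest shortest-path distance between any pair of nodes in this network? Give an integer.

Eccentricity of each node (its greatest distance to any other): 1:4, 2:5, 3:4, 4:3, 5:3, 6:5, 7:4.
The maximum eccentricity is 5, realized for instance by the pair 6–2 via 6 – 1 – 4 – 5 – 7 – 2. So the diameter is 5.

5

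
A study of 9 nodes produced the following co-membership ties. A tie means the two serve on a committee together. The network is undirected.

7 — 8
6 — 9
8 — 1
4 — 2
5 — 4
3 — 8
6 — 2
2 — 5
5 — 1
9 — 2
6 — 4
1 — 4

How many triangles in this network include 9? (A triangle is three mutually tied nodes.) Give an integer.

9's neighbors: 2 and 6.
Neighbor pairs that are themselves tied: 9–2–6. Each forms one triangle with 9, for 1 in total.

1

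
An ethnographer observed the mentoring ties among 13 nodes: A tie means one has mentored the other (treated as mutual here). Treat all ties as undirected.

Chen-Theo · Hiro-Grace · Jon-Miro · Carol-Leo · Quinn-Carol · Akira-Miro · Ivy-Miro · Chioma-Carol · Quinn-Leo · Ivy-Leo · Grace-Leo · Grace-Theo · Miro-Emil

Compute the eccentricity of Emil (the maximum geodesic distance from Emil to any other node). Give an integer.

Distances from Emil: Akira:2, Carol:4, Chen:6, Chioma:5, Grace:4, Hiro:5, Ivy:2, Jon:2, Leo:3, Miro:1, Quinn:4, Theo:5.
The largest is 6 (to Chen), so the eccentricity of Emil is 6.

6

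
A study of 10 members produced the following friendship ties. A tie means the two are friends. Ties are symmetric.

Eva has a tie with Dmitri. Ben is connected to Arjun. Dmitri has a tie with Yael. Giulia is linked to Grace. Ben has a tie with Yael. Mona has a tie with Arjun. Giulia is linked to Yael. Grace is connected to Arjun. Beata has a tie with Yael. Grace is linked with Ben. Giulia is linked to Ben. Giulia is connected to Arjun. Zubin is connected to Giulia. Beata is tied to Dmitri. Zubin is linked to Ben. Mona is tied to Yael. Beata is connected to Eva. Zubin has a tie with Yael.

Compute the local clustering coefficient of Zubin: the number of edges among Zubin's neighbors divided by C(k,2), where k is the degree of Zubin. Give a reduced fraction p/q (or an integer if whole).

1

Zubin's neighbors: Ben, Giulia, and Yael (k = 3).
Possible neighbor pairs: C(3,2) = 3. Edges among them: Ben–Giulia, Ben–Yael, Giulia–Yael → e = 3.
Clustering(Zubin) = 3/3 = 1.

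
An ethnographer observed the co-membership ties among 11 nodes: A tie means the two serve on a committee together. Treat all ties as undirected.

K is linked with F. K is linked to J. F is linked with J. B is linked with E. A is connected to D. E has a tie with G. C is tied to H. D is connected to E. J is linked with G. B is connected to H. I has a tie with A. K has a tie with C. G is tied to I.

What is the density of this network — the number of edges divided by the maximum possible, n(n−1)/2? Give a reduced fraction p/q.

There are 13 edges and 11 nodes, so the maximum possible is C(11,2) = 55.
Density = 13/55.

13/55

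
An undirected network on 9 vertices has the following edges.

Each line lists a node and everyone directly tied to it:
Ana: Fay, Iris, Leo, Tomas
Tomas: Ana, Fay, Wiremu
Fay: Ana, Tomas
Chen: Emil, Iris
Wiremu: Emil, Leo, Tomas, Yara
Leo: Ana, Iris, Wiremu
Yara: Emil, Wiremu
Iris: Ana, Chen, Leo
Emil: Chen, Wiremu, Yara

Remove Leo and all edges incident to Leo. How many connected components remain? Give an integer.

Leo's neighbors (Ana, Iris, and Wiremu) remain reachable from one another through other ties, so the rest of the network stays in one piece.

1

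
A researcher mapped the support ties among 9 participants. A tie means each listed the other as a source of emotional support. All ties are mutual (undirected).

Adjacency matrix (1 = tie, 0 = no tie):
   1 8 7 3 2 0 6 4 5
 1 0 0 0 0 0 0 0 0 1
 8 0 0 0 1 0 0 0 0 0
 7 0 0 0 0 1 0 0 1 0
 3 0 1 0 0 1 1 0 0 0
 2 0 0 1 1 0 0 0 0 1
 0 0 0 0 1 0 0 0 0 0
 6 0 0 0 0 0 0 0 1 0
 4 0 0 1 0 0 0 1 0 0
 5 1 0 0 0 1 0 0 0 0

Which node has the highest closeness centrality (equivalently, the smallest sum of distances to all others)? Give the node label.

2

Farness (sum of distances to all others) for each node — 0:24, 1:26, 2:14, 3:17, 4:22, 5:19, 6:29, 7:17, 8:24.
The smallest farness is 14, for 2, so 2 has the highest closeness.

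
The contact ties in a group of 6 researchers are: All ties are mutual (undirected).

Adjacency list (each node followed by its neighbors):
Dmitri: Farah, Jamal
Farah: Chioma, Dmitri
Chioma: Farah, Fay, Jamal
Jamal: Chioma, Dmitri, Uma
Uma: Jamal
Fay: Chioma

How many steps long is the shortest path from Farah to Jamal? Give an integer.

2

One shortest route is Farah – Dmitri – Jamal, which uses 2 edges, and Farah and Jamal are not directly tied, so nothing shorter exists. So d(Farah,Jamal) = 2.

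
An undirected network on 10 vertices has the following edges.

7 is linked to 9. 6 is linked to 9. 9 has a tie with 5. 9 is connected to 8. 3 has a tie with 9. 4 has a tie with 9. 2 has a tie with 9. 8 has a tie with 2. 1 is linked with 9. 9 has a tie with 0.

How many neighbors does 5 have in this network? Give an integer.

5 is directly tied to 9. That is 1 neighbor, so the degree of 5 is 1.

1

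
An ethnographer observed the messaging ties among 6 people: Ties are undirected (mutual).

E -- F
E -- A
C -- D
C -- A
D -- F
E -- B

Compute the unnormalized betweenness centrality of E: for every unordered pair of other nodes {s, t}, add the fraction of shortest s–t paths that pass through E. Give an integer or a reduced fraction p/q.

5

Pairs whose geodesics pass through E — C–B: 1; D–B: 1; B–F: 1; B–A: 1; F–A: 1.
All other pairs contribute 0.
Summing the contributions gives betweenness(E) = 5.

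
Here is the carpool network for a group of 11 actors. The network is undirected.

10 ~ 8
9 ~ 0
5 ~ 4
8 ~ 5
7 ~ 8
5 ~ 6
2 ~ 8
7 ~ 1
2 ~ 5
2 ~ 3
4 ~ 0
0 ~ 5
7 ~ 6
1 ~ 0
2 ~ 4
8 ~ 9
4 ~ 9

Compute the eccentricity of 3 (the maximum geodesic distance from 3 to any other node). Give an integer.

4

Distances from 3: 0:3, 1:4, 2:1, 4:2, 5:2, 6:3, 7:3, 8:2, 9:3, 10:3.
The largest is 4 (to 1), so the eccentricity of 3 is 4.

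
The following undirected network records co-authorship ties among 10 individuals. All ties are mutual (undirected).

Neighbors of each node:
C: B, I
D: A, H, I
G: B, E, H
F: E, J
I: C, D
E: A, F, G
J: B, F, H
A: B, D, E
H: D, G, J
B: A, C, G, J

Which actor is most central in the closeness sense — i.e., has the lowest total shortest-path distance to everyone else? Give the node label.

B

Farness (sum of distances to all others) for each node — A:15, B:14, C:19, D:16, E:17, F:20, G:16, H:16, I:21, J:16.
The smallest farness is 14, for B, so B has the highest closeness.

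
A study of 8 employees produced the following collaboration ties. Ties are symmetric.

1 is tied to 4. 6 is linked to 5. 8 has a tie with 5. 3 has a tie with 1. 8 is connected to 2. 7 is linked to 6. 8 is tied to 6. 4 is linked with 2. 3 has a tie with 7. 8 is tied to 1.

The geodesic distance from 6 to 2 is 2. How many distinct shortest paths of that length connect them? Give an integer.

The shortest distance is 2, and the only length-2 path is 6–8–2. So there is exactly 1 shortest path.

1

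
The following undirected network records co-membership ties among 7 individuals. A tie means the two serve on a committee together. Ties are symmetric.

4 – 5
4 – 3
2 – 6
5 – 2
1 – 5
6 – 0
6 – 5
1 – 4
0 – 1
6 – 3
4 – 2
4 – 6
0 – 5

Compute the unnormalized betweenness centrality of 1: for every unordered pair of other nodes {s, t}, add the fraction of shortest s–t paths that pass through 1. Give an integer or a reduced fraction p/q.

Pairs whose geodesics pass through 1 — 0–4: 1/3.
All other pairs contribute 0.
Summing the contributions gives betweenness(1) = 1/3.

1/3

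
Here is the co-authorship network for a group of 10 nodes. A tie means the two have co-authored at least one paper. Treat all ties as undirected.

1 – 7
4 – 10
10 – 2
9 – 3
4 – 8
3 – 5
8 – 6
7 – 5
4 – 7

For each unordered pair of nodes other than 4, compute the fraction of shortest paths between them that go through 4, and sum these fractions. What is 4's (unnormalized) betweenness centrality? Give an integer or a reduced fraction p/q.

Pairs whose geodesics pass through 4 — 7–10: 1; 7–6: 1; 7–2: 1; 7–8: 1; 1–10: 1; 1–6: 1; 1–2: 1; 1–8: 1; 10–6: 1; 10–5: 1; 10–3: 1; 10–9: 1; 10–8: 1; 6–2: 1 … (+10 more pairs).
All other pairs contribute 0.
Summing the contributions gives betweenness(4) = 24.

24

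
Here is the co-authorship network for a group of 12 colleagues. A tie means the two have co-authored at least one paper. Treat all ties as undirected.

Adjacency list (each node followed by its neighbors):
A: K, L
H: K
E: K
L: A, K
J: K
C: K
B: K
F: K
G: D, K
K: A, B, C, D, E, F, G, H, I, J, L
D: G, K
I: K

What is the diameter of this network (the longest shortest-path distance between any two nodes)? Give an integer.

2

Eccentricity of each node (its greatest distance to any other): A:2, B:2, C:2, D:2, E:2, F:2, G:2, H:2, I:2, J:2, K:1, L:2.
The maximum eccentricity is 2, realized for instance by the pair I–G via I – K – G. So the diameter is 2.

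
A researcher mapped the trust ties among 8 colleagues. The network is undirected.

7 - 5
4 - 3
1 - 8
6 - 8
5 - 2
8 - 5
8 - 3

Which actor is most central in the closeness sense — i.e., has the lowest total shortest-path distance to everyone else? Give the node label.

Farness (sum of distances to all others) for each node — 1:16, 2:18, 3:14, 4:20, 5:12, 6:16, 7:18, 8:10.
The smallest farness is 10, for 8, so 8 has the highest closeness.

8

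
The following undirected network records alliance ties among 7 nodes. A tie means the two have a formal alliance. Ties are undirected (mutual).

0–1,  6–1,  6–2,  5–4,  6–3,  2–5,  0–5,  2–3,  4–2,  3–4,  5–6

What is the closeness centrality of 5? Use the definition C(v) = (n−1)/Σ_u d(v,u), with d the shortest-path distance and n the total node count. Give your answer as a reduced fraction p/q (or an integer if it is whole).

3/4

Distances from 5: 0:1, 1:2, 2:1, 3:2, 4:1, 6:1. Sum = 8.
n = 7, so closeness = 6/8 = 3/4.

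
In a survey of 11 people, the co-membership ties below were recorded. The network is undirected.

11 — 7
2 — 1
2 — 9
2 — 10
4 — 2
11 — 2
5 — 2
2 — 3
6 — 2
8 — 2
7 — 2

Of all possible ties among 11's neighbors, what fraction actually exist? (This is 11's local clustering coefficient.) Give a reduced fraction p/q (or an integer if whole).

11's neighbors: 2 and 7 (k = 2).
Possible neighbor pairs: C(2,2) = 1. Edges among them: 2–7 → e = 1.
Clustering(11) = 1/1.

1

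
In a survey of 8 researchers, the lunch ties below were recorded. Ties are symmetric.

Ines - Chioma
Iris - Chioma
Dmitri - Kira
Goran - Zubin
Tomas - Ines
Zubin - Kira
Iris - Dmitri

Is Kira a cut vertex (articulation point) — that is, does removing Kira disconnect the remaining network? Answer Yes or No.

Removing Kira leaves {Goran and Zubin} with no path to {Chioma, Dmitri, Ines, Iris, and Tomas}, so the network splits into 2 components. Kira is a cut vertex.

Yes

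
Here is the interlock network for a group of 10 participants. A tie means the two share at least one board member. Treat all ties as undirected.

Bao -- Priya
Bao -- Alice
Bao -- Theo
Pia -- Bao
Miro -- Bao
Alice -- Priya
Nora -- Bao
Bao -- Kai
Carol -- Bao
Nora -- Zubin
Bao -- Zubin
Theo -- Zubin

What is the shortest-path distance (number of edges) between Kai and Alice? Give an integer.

One shortest route is Kai – Bao – Alice, which uses 2 edges, and Kai and Alice are not directly tied, so nothing shorter exists. So d(Kai,Alice) = 2.

2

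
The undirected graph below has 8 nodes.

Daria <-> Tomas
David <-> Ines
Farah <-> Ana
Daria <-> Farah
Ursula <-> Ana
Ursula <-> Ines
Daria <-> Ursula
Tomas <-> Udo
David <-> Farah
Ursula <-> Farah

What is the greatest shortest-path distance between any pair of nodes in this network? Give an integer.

4

Eccentricity of each node (its greatest distance to any other): Ana:4, Daria:2, David:4, Farah:3, Ines:4, Tomas:3, Udo:4, Ursula:3.
The maximum eccentricity is 4, realized for instance by the pair David–Udo via David – Farah – Daria – Tomas – Udo. So the diameter is 4.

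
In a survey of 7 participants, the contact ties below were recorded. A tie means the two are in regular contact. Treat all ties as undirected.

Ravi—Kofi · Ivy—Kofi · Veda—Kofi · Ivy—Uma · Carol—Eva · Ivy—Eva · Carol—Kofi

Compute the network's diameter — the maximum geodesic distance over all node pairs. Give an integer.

Eccentricity of each node (its greatest distance to any other): Carol:3, Eva:3, Ivy:2, Kofi:2, Ravi:3, Uma:3, Veda:3.
The maximum eccentricity is 3, realized for instance by the pair Eva–Veda via Eva – Ivy – Kofi – Veda. So the diameter is 3.

3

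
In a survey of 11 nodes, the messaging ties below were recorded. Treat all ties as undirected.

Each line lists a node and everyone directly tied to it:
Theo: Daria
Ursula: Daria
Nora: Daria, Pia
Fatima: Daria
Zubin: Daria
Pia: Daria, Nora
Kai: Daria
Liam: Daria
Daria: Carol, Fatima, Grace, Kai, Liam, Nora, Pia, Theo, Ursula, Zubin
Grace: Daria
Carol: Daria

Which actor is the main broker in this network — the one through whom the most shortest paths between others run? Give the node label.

Daria

Unnormalized betweenness of each node: Carol:0, Daria:44, Fatima:0, Grace:0, Kai:0, Liam:0, Nora:0, Pia:0, Theo:0, Ursula:0, Zubin:0.
Daria has the largest value, 44, making it the main broker — the node through which the most shortest paths run.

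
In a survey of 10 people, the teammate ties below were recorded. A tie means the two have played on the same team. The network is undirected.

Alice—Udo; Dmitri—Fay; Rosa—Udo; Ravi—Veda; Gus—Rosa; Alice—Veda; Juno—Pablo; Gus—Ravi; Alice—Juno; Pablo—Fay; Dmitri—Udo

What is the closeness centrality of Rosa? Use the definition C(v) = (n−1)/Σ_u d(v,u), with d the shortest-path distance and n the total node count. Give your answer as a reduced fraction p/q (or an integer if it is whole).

Distances from Rosa: Alice:2, Dmitri:2, Fay:3, Gus:1, Juno:3, Pablo:4, Ravi:2, Udo:1, Veda:3. Sum = 21.
n = 10, so closeness = 9/21 = 3/7.

3/7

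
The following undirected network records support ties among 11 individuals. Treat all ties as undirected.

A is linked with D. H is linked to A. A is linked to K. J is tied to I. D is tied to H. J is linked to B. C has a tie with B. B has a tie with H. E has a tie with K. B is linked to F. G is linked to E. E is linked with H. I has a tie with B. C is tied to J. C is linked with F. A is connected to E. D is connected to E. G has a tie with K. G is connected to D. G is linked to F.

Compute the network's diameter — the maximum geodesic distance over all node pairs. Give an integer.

Eccentricity of each node (its greatest distance to any other): A:3, B:3, C:3, D:3, E:3, F:3, G:3, H:2, I:4, J:4, K:4.
The maximum eccentricity is 4, realized for instance by the pair K–I via K – A – H – B – I. So the diameter is 4.

4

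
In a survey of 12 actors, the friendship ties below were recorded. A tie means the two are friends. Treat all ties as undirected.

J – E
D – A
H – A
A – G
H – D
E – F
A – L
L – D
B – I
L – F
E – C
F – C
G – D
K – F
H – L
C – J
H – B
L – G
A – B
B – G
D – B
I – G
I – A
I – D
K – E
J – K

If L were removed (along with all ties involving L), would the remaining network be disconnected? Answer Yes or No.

Yes

Removing L leaves {C, E, F, J, and K} with no path to {A, B, D, G, H, and I}, so the network splits into 2 components. L is a cut vertex.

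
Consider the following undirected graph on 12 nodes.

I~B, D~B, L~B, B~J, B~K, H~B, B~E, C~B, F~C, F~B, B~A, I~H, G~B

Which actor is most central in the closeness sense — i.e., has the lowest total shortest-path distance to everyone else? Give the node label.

B

Farness (sum of distances to all others) for each node — A:21, B:11, C:20, D:21, E:21, F:20, G:21, H:20, I:20, J:21, K:21, L:21.
The smallest farness is 11, for B, so B has the highest closeness.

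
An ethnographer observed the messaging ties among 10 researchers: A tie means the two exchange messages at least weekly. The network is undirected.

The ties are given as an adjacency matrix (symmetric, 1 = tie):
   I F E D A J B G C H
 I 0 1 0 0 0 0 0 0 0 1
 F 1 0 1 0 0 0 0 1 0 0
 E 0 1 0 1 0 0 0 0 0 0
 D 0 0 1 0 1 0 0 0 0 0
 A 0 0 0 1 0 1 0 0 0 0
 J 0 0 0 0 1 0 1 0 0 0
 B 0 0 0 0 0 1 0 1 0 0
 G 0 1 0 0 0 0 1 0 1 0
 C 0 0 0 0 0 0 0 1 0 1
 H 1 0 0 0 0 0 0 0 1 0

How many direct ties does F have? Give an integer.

3

F is directly tied to E, G, and I. That is 3 neighbors, so the degree of F is 3.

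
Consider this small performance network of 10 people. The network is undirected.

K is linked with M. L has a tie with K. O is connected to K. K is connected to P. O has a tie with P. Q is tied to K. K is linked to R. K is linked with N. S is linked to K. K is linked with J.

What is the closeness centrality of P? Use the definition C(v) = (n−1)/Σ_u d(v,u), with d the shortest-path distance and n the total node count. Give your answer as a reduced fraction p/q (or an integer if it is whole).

9/16

Distances from P: J:2, K:1, L:2, M:2, N:2, O:1, Q:2, R:2, S:2. Sum = 16.
n = 10, so closeness = 9/16.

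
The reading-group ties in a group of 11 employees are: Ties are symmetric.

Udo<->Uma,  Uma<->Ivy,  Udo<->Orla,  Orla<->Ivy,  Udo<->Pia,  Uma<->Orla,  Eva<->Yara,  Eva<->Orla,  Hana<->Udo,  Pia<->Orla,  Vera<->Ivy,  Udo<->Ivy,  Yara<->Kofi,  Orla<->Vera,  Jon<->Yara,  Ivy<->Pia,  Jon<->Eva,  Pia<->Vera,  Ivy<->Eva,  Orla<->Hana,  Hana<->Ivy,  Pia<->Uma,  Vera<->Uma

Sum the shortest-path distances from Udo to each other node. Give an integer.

Distances from Udo: Eva:2, Hana:1, Ivy:1, Jon:3, Kofi:4, Orla:1, Pia:1, Uma:1, Vera:2, Yara:3.
Sum = 2 + 1 + 1 + 3 + 4 + 1 + 1 + 1 + 2 + 3 = 19.

19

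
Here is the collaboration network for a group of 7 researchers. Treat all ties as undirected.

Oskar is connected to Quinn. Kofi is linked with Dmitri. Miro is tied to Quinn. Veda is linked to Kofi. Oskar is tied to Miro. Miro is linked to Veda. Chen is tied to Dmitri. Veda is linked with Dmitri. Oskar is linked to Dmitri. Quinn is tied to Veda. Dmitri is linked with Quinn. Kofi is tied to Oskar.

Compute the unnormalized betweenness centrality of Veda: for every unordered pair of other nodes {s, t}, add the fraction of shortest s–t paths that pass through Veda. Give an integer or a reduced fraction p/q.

Pairs whose geodesics pass through Veda — Miro–Chen: 1/3; Miro–Dmitri: 1/3; Miro–Kofi: 1/2; Quinn–Kofi: 1/3.
All other pairs contribute 0.
Summing the contributions gives betweenness(Veda) = 3/2.

3/2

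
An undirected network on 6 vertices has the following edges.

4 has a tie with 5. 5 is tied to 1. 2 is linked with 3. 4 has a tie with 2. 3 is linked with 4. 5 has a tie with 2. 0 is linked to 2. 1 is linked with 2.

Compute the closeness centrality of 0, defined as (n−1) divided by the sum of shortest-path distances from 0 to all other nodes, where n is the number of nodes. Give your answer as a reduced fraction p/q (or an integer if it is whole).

5/9

Distances from 0: 1:2, 2:1, 3:2, 4:2, 5:2. Sum = 9.
n = 6, so closeness = 5/9.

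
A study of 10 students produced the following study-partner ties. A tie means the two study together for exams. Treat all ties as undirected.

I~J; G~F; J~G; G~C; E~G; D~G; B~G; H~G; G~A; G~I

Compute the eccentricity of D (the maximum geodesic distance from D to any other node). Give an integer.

Distances from D: A:2, B:2, C:2, E:2, F:2, G:1, H:2, I:2, J:2.
The largest is 2 (to A, F, B, H, J, I, C, and E), so the eccentricity of D is 2.

2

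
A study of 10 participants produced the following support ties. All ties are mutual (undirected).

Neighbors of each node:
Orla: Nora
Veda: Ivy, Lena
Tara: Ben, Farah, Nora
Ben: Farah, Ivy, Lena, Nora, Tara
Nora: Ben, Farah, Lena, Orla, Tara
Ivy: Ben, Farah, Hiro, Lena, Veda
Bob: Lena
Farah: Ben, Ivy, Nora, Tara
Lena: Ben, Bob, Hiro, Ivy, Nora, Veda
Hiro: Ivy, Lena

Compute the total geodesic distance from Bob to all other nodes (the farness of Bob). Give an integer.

20

Distances from Bob: Ben:2, Farah:3, Hiro:2, Ivy:2, Lena:1, Nora:2, Orla:3, Tara:3, Veda:2.
Sum = 2 + 3 + 2 + 2 + 1 + 2 + 3 + 3 + 2 = 20.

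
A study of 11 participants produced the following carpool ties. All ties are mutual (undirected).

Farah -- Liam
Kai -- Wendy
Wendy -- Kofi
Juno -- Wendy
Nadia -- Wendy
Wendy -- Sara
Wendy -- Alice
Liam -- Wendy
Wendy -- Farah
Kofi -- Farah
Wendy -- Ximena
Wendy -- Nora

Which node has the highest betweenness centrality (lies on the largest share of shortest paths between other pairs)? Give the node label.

Unnormalized betweenness of each node: Alice:0, Farah:1/2, Juno:0, Kai:0, Kofi:0, Liam:0, Nadia:0, Nora:0, Sara:0, Wendy:85/2, Ximena:0.
Wendy has the largest value, 85/2, making it the main broker — the node through which the most shortest paths run.

Wendy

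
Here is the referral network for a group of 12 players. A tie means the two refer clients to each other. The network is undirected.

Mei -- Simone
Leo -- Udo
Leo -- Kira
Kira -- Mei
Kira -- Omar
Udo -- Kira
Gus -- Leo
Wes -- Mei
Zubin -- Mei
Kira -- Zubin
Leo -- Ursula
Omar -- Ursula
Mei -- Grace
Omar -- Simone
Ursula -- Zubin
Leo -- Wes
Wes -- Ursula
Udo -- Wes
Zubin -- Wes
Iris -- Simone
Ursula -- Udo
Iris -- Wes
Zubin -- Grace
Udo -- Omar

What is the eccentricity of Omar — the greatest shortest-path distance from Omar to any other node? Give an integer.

3

Distances from Omar: Grace:3, Gus:3, Iris:2, Kira:1, Leo:2, Mei:2, Simone:1, Udo:1, Ursula:1, Wes:2, Zubin:2.
The largest is 3 (to Grace and Gus), so the eccentricity of Omar is 3.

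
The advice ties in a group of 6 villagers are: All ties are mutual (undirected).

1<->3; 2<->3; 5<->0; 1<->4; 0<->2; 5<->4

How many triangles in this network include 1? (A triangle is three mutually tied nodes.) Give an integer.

1's neighbors are 3 and 4, but none of them are tied to each other, so no triangle contains 1.

0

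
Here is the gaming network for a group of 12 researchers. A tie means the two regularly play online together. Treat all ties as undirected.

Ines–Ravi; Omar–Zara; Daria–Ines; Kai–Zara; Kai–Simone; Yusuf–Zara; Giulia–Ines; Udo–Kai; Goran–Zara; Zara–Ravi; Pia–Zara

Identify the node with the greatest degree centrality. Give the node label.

Degrees — Daria:1, Giulia:1, Goran:1, Ines:3, Kai:3, Omar:1, Pia:1, Ravi:2, Simone:1, Udo:1, Yusuf:1, Zara:6.
The maximum is 6, attained only by Zara.

Zara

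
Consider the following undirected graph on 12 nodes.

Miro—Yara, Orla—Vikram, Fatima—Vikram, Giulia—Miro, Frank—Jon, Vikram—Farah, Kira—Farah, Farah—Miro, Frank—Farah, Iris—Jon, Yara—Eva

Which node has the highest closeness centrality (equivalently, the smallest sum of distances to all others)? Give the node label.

Farness (sum of distances to all others) for each node — Eva:42, Farah:20, Fatima:36, Frank:26, Giulia:34, Iris:44, Jon:34, Kira:30, Miro:24, Orla:36, Vikram:26, Yara:32.
The smallest farness is 20, for Farah, so Farah has the highest closeness.

Farah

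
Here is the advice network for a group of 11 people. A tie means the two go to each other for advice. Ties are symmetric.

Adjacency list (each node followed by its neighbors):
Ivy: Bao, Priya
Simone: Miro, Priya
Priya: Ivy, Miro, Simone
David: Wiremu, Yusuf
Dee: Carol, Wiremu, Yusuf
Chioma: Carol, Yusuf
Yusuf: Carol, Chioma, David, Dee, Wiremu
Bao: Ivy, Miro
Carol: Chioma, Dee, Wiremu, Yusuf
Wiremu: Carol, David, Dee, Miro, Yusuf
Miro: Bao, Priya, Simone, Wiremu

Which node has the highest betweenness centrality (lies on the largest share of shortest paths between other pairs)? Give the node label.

Wiremu

Unnormalized betweenness of each node: Bao:7/2, Carol:7/2, Chioma:0, David:0, Dee:0, Ivy:1/2, Miro:51/2, Priya:9/2, Simone:0, Wiremu:26, Yusuf:11/2.
Wiremu has the largest value, 26, making it the main broker — the node through which the most shortest paths run.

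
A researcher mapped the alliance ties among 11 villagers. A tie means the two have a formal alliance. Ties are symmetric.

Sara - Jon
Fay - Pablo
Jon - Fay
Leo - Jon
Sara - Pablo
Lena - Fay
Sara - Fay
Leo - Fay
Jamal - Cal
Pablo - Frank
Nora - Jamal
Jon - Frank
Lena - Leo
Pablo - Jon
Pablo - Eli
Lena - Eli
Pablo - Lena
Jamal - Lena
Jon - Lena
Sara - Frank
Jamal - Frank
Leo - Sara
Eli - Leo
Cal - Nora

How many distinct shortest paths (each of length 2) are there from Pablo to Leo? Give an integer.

5

The shortest distance is 2. The length-2 paths are: Pablo–Eli–Leo; Pablo–Jon–Leo; Pablo–Sara–Leo; Pablo–Lena–Leo; Pablo–Fay–Leo.
That gives 5 distinct shortest paths.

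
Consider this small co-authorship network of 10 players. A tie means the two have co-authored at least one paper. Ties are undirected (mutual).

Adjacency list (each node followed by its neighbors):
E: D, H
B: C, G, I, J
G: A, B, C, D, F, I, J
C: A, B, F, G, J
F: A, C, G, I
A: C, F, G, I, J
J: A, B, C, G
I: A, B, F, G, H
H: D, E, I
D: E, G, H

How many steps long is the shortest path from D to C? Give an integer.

One shortest route is D – G – C, which uses 2 edges, and D and C are not directly tied, so nothing shorter exists. So d(D,C) = 2.

2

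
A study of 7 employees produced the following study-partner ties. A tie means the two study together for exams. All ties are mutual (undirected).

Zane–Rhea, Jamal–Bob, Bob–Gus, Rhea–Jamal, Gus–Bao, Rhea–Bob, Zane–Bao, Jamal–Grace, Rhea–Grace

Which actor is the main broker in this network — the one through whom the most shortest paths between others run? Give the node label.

Unnormalized betweenness of each node: Bao:1, Bob:7/2, Grace:0, Gus:3/2, Jamal:1, Rhea:11/2, Zane:5/2.
Rhea has the largest value, 11/2, making it the main broker — the node through which the most shortest paths run.

Rhea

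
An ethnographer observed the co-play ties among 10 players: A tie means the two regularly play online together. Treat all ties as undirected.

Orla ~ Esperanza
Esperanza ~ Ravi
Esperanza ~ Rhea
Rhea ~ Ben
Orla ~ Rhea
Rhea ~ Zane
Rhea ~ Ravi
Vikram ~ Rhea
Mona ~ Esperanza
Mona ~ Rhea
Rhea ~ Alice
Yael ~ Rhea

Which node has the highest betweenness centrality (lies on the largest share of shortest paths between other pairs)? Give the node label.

Unnormalized betweenness of each node: Alice:0, Ben:0, Esperanza:3/2, Mona:0, Orla:0, Ravi:0, Rhea:63/2, Vikram:0, Yael:0, Zane:0.
Rhea has the largest value, 63/2, making it the main broker — the node through which the most shortest paths run.

Rhea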